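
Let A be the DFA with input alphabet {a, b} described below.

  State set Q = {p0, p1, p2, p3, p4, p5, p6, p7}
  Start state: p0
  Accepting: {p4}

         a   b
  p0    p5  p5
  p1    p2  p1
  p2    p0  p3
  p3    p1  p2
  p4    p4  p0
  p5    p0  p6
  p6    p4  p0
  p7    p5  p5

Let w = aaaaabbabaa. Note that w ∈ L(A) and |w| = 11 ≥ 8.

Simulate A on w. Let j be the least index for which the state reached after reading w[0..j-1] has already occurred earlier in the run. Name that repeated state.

Run of A on w = a a a a a b b a b a a:
  step 0: p0  (start)
  step 1: p5  (read a: p0→p5)
  step 2: p0  (read a: p5→p0)   ← first repeat (p0 seen earlier)
  step 3: p5  (read a: p0→p5)
  step 4: p0  (read a: p5→p0)
  step 5: p5  (read a: p0→p5)
  step 6: p6  (read b: p5→p6)
  step 7: p0  (read b: p6→p0)
  step 8: p5  (read a: p0→p5)
  step 9: p6  (read b: p5→p6)
  step 10: p4  (read a: p6→p4)
  step 11: p4  (read a: p4→p4)

The earliest repeat is at step j = 2: A is in p0, which it already visited at step i = 0.
Since A has 8 states, any run of length ≥ 8 visits 8+1 states, so by pigeonhole some state repeats within the first 8 steps — that repeat gives the pumpable loop.

p0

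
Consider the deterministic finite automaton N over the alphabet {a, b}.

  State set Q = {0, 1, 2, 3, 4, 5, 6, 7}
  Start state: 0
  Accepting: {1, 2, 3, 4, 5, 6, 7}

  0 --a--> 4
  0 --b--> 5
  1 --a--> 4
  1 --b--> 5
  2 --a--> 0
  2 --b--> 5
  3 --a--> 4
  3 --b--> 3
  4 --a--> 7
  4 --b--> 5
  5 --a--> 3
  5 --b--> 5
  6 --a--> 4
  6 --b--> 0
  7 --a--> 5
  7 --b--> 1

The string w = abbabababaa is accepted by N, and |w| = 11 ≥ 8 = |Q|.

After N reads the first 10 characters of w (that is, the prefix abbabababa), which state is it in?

Run of N on the first 10 characters of w = a b b a b a b a b a:
  step 0: 0  (start)
  step 1: 4  (read a: 0→4)
  step 2: 5  (read b: 4→5)
  step 3: 5  (read b: 5→5)
  step 4: 3  (read a: 5→3)
  step 5: 3  (read b: 3→3)
  step 6: 4  (read a: 3→4)
  step 7: 5  (read b: 4→5)
  step 8: 3  (read a: 5→3)
  step 9: 3  (read b: 3→3)
  step 10: 4  (read a: 3→4)

After reading 10 characters, N is in state 4.

4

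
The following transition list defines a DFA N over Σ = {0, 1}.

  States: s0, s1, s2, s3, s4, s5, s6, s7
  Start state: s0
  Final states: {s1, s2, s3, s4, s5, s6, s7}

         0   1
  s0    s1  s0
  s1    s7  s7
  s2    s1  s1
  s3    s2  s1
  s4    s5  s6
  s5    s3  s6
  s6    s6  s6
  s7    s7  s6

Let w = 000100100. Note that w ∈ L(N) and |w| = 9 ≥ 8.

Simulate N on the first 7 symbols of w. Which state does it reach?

State sequence: s0 -0-> s1 -0-> s7 -0-> s7 -1-> s6 -0-> s6 -0-> s6 -1-> s6

After reading 7 characters, N is in state s6.

s6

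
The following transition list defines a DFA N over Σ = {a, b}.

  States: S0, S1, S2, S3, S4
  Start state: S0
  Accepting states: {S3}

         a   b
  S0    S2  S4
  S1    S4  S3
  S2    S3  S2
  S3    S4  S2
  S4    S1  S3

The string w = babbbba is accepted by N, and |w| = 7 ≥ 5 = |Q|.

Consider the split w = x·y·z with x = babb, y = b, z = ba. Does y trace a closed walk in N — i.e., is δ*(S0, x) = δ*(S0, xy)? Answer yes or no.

yes

Run of N on the first 5 characters of w = b a b b b:
  step 0: S0  (start)
  step 1: S4  (read b: S0→S4)
  step 2: S1  (read a: S4→S1)
  step 3: S3  (read b: S1→S3)
  step 4: S2  (read b: S3→S2)
  step 5: S2  (read b: S2→S2)

After x (step 4): S2. After xy (step 5): S2.
They match, so y = b drives N around a cycle from S2 back to itself; pumping y any number of times keeps N in S2 before reading z, and xyⁱz ∈ L(N) for every i ≥ 0.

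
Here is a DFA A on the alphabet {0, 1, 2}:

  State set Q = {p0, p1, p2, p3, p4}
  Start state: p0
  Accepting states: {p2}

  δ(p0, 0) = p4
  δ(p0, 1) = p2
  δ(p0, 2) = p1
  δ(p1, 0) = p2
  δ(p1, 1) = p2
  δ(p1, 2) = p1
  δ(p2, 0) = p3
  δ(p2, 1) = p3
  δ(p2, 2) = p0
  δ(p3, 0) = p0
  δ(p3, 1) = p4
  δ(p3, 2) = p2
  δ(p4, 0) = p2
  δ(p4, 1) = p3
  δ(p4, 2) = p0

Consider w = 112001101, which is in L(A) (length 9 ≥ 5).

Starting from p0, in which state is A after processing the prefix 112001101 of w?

p2

State sequence: p0 -1-> p2 -1-> p3 -2-> p2 -0-> p3 -0-> p0 -1-> p2 -1-> p3 -0-> p0 -1-> p2

After reading 9 characters, A is in state p2.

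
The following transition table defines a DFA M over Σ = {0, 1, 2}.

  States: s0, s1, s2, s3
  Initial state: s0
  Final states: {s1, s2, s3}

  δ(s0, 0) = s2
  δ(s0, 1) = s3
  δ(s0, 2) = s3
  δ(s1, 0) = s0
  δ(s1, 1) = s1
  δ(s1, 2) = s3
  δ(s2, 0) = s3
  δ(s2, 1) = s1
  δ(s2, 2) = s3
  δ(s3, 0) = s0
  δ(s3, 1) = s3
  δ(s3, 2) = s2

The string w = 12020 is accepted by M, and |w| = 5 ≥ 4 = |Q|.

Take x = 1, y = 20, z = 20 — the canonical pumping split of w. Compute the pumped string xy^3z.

xy^3z = 1·20·20·20·20 = 120202020.
Reading y = 20 takes M from s3 back to s3, so after x·y·y·y the machine is still in s3, and z then leads to the accepting state s3. Hence 120202020 ∈ L(M).

120202020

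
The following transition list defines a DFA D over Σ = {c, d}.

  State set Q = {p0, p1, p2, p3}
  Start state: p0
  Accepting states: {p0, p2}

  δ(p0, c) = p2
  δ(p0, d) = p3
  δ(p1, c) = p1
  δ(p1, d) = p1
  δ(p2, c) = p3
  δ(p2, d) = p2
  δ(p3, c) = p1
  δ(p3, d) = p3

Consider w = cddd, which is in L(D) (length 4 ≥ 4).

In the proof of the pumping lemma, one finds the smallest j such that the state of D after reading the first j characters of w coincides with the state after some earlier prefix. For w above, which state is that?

p2

State sequence: p0 -c-> p2 -d-> p2 -d-> p2 -d-> p2
First repeat at step 2: p2 was already visited.

The earliest repeat is at step j = 2: D is in p2, which it already visited at step i = 1.
Since D has 4 states, any run of length ≥ 4 visits 4+1 states, so by pigeonhole some state repeats within the first 4 steps — that repeat gives the pumpable loop.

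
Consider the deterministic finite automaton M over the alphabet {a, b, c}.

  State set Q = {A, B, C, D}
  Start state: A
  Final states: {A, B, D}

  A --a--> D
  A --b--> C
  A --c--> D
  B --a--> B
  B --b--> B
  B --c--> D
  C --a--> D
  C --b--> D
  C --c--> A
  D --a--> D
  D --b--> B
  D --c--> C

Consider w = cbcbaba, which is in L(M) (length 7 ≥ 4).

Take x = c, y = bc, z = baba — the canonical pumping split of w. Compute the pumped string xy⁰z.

xy⁰z = xz = c·baba = cbaba.
Reading y = bc takes M from D back to D, so after x the machine is still in D, and z then leads to the accepting state B. Hence cbaba ∈ L(M).

cbaba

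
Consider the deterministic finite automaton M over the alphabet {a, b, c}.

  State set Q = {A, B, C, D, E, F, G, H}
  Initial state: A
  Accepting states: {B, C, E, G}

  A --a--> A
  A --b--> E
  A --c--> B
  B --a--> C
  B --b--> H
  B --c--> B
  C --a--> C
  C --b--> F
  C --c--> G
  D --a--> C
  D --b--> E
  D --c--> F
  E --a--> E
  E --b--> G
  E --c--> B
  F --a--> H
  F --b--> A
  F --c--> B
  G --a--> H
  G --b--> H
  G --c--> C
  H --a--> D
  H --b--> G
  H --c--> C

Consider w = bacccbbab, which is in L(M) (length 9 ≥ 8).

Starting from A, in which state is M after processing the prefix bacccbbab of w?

G

State sequence: A -b-> E -a-> E -c-> B -c-> B -c-> B -b-> H -b-> G -a-> H -b-> G

After reading 9 characters, M is in state G.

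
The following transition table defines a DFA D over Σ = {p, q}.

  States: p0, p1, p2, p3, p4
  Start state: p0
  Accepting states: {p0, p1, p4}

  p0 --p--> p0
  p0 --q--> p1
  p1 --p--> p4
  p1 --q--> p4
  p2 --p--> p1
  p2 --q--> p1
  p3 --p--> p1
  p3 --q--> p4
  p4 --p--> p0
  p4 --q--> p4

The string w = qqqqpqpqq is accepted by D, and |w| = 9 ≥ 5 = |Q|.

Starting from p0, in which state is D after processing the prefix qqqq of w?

p4

Run of D on the first 4 characters of w = q q q q:
  step 0: p0  (start)
  step 1: p1  (read q: p0→p1)
  step 2: p4  (read q: p1→p4)
  step 3: p4  (read q: p4→p4)
  step 4: p4  (read q: p4→p4)

After reading 4 characters, D is in state p4.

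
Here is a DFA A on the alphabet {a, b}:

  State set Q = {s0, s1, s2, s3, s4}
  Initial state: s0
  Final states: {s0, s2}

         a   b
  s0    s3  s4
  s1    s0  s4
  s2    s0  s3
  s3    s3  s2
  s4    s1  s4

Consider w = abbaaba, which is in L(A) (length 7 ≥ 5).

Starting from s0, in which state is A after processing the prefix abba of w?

s3

Run of A on the first 4 characters of w = a b b a:
  step 0: s0  (start)
  step 1: s3  (read a: s0→s3)
  step 2: s2  (read b: s3→s2)
  step 3: s3  (read b: s2→s3)
  step 4: s3  (read a: s3→s3)

After reading 4 characters, A is in state s3.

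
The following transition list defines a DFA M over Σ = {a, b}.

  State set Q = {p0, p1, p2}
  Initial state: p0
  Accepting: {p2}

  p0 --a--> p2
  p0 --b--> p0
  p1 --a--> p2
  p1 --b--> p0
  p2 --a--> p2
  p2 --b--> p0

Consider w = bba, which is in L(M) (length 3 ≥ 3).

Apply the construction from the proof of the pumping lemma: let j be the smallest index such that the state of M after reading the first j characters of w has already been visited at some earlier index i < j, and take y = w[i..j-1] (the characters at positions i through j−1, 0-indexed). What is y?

Run of M on w = b b a:
  step 0: p0  (start)
  step 1: p0  (read b: p0→p0)   ← first repeat (p0 seen earlier)
  step 2: p0  (read b: p0→p0)
  step 3: p2  (read a: p0→p2)

So i = 0, j = 1, giving x = w[0:0] = ε, y = w[0:1] = b, z = w[1:3] = ba.
Check: |xy| = 1 ≤ 3 and |y| = 1 ≥ 1. Reading y takes M from p0 back to p0, so every xyⁱz is accepted.

b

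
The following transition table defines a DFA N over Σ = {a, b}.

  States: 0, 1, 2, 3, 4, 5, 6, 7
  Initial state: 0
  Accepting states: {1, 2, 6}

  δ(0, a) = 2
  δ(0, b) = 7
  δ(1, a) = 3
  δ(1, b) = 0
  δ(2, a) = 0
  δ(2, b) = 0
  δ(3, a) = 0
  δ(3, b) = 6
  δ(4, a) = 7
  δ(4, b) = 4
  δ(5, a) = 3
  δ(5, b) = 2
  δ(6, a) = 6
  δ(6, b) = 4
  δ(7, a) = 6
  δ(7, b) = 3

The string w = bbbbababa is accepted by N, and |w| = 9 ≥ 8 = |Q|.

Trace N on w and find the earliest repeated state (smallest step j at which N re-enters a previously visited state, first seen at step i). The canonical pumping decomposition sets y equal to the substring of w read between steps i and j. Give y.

bbba

Run of N on w = b b b b a b a b a:
  step 0: 0  (start)
  step 1: 7  (read b: 0→7)
  step 2: 3  (read b: 7→3)
  step 3: 6  (read b: 3→6)
  step 4: 4  (read b: 6→4)
  step 5: 7  (read a: 4→7)   ← first repeat (7 seen earlier)
  step 6: 3  (read b: 7→3)
  step 7: 0  (read a: 3→0)
  step 8: 7  (read b: 0→7)
  step 9: 6  (read a: 7→6)

So i = 1, j = 5, giving x = w[0:1] = b, y = w[1:5] = bbba, z = w[5:9] = baba.
Check: |xy| = 5 ≤ 8 and |y| = 4 ≥ 1. Reading y takes N from 7 back to 7, so every xyⁱz is accepted.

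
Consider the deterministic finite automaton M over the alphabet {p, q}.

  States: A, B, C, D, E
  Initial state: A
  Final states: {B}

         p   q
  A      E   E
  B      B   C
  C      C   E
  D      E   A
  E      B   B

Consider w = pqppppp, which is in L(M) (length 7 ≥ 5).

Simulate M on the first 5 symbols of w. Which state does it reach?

B

Run of M on the first 5 characters of w = p q p p p:
  step 0: A  (start)
  step 1: E  (read p: A→E)
  step 2: B  (read q: E→B)
  step 3: B  (read p: B→B)
  step 4: B  (read p: B→B)
  step 5: B  (read p: B→B)

After reading 5 characters, M is in state B.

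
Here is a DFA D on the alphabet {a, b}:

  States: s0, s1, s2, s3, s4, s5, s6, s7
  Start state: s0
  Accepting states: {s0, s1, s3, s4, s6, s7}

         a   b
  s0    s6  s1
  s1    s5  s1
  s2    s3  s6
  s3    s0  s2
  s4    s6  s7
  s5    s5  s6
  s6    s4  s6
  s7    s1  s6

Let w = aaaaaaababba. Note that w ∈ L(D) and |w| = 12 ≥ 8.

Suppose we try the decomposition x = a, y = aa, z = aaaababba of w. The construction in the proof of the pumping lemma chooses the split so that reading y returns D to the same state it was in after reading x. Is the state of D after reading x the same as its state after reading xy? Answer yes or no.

yes

Run of D on the first 3 characters of w = a a a:
  step 0: s0  (start)
  step 1: s6  (read a: s0→s6)
  step 2: s4  (read a: s6→s4)
  step 3: s6  (read a: s4→s6)

After x (step 1): s6. After xy (step 3): s6.
They match, so y = aa drives D around a cycle from s6 back to itself; pumping y any number of times keeps D in s6 before reading z, and xyⁱz ∈ L(D) for every i ≥ 0.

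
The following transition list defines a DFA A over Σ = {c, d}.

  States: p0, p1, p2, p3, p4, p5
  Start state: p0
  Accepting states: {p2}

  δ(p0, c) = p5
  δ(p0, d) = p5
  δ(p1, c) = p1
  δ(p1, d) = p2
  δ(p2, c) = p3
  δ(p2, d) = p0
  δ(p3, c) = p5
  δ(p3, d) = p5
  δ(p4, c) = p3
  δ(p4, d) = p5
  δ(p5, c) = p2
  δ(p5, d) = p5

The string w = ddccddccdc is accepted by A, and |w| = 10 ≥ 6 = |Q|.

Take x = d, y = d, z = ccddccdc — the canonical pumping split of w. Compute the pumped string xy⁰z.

xy⁰z = xz = d·ccddccdc = dccddccdc.
Reading y = d takes A from p5 back to p5, so after x the machine is still in p5, and z then leads to the accepting state p2. Hence dccddccdc ∈ L(A).

dccddccdc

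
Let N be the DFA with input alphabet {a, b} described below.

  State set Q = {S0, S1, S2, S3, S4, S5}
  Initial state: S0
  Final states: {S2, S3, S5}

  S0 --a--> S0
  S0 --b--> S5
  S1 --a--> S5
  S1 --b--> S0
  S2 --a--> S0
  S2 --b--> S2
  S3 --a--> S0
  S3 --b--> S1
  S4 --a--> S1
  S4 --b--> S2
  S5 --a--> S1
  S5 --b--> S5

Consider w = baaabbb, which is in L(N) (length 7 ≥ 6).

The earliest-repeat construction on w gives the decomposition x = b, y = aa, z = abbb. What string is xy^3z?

baaaaaaabbb

xy^3z = b·aa·aa·aa·abbb = baaaaaaabbb.
Reading y = aa takes N from S5 back to S5, so after x·y·y·y the machine is still in S5, and z then leads to the accepting state S5. Hence baaaaaaabbb ∈ L(N).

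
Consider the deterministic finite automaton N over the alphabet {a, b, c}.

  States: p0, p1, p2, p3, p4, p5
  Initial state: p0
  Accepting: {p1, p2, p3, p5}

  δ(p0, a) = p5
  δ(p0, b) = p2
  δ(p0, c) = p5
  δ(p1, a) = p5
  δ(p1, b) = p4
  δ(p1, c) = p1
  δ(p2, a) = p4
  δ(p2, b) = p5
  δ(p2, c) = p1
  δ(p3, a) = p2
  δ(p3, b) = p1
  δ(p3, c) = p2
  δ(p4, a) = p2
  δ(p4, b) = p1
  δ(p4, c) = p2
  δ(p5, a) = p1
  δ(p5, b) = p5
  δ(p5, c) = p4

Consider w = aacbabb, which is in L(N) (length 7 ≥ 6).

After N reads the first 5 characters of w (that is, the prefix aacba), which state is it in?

State sequence: p0 -a-> p5 -a-> p1 -c-> p1 -b-> p4 -a-> p2

After reading 5 characters, N is in state p2.

p2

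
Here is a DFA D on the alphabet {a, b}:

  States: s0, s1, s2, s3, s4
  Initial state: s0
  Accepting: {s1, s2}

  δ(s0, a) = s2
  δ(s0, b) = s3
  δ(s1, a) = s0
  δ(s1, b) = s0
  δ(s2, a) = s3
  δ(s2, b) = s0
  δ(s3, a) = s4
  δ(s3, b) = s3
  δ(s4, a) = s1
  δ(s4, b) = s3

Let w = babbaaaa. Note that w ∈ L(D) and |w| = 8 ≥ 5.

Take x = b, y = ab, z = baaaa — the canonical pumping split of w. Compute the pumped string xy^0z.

xy⁰z = xz = b·baaaa = bbaaaa.
Reading y = ab takes D from s3 back to s3, so after x the machine is still in s3, and z then leads to the accepting state s2. Hence bbaaaa ∈ L(D).

bbaaaa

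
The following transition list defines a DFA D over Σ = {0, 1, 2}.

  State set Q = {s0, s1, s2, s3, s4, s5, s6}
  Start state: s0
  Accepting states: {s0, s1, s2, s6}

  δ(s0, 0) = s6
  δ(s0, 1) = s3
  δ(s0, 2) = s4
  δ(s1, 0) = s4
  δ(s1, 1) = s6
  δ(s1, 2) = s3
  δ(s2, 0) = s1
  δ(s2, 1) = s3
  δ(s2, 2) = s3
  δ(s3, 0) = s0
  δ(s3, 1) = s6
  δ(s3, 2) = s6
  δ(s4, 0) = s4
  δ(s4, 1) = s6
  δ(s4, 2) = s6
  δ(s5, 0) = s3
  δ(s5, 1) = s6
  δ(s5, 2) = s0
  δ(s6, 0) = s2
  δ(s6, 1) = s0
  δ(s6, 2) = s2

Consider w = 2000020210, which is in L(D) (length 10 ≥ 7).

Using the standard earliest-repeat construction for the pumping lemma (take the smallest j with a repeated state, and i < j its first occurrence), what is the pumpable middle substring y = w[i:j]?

0

State sequence: s0 -2-> s4 -0-> s4 -0-> s4 -0-> s4 -0-> s4 -2-> s6 -0-> s2 -2-> s3 -1-> s6 -0-> s2
First repeat at step 2: s4 was already visited.

So i = 1, j = 2, giving x = w[0:1] = 2, y = w[1:2] = 0, z = w[2:10] = 00020210.
Check: |xy| = 2 ≤ 7 and |y| = 1 ≥ 1. Reading y takes D from s4 back to s4, so every xyⁱz is accepted.
The DFA has 7 states, so the proof of the pumping lemma guarantees a repeated state among the first 7+1 visited; the segment between the two visits is the pumpable y.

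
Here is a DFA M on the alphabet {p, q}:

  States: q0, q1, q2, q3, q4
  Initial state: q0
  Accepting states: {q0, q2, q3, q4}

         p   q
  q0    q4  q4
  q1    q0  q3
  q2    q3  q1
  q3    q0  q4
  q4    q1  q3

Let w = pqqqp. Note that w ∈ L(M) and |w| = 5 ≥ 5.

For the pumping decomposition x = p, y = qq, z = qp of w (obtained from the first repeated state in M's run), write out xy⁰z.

pqp

xy⁰z = xz = p·qp = pqp.
Reading y = qq takes M from q4 back to q4, so after x the machine is still in q4, and z then leads to the accepting state q0. Hence pqp ∈ L(M).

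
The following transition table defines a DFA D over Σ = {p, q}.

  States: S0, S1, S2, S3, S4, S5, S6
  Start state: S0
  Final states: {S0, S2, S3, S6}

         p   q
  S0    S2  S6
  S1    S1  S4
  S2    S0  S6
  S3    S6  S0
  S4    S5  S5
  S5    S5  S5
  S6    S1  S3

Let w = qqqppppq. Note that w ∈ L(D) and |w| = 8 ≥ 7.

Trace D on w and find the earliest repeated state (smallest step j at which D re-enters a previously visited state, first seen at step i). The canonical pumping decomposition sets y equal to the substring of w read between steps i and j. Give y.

Run of D on w = q q q p p p p q:
  step 0: S0  (start)
  step 1: S6  (read q: S0→S6)
  step 2: S3  (read q: S6→S3)
  step 3: S0  (read q: S3→S0)   ← first repeat (S0 seen earlier)
  step 4: S2  (read p: S0→S2)
  step 5: S0  (read p: S2→S0)
  step 6: S2  (read p: S0→S2)
  step 7: S0  (read p: S2→S0)
  step 8: S6  (read q: S0→S6)

So i = 0, j = 3, giving x = w[0:0] = ε, y = w[0:3] = qqq, z = w[3:8] = ppppq.
Check: |xy| = 3 ≤ 7 and |y| = 3 ≥ 1. Reading y takes D from S0 back to S0, so every xyⁱz is accepted.

qqq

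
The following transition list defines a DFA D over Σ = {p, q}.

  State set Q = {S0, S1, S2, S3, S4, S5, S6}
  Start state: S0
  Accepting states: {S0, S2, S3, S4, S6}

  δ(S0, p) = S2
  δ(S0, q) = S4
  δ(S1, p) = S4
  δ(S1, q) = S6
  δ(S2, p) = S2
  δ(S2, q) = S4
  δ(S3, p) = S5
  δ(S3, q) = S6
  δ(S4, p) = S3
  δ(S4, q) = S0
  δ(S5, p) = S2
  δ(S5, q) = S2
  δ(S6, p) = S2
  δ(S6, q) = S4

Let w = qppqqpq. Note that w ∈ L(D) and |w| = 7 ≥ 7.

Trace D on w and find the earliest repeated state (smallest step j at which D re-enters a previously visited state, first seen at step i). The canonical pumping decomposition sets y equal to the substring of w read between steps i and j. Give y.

ppqq

Run of D on w = q p p q q p q:
  step 0: S0  (start)
  step 1: S4  (read q: S0→S4)
  step 2: S3  (read p: S4→S3)
  step 3: S5  (read p: S3→S5)
  step 4: S2  (read q: S5→S2)
  step 5: S4  (read q: S2→S4)   ← first repeat (S4 seen earlier)
  step 6: S3  (read p: S4→S3)
  step 7: S6  (read q: S3→S6)

So i = 1, j = 5, giving x = w[0:1] = q, y = w[1:5] = ppqq, z = w[5:7] = pq.
Check: |xy| = 5 ≤ 7 and |y| = 4 ≥ 1. Reading y takes D from S4 back to S4, so every xyⁱz is accepted.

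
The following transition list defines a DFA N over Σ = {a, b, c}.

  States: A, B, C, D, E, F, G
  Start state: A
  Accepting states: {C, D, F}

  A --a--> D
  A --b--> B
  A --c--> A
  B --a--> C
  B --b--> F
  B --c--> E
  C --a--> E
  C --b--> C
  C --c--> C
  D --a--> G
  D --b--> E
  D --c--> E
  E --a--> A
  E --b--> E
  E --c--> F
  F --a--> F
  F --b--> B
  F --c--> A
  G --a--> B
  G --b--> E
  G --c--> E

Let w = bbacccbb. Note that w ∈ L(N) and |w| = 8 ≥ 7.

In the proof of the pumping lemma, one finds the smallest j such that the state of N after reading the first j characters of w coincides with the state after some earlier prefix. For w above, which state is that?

F

Run of N on w = b b a c c c b b:
  step 0: A  (start)
  step 1: B  (read b: A→B)
  step 2: F  (read b: B→F)
  step 3: F  (read a: F→F)   ← first repeat (F seen earlier)
  step 4: A  (read c: F→A)
  step 5: A  (read c: A→A)
  step 6: A  (read c: A→A)
  step 7: B  (read b: A→B)
  step 8: F  (read b: B→F)

The earliest repeat is at step j = 3: N is in F, which it already visited at step i = 2.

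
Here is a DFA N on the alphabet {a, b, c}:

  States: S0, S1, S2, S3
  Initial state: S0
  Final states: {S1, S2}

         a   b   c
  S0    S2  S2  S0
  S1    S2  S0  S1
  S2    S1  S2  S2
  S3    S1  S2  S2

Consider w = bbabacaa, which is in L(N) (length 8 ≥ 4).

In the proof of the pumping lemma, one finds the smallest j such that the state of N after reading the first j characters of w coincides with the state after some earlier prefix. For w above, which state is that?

S2

Run of N on w = b b a b a c a a:
  step 0: S0  (start)
  step 1: S2  (read b: S0→S2)
  step 2: S2  (read b: S2→S2)   ← first repeat (S2 seen earlier)
  step 3: S1  (read a: S2→S1)
  step 4: S0  (read b: S1→S0)
  step 5: S2  (read a: S0→S2)
  step 6: S2  (read c: S2→S2)
  step 7: S1  (read a: S2→S1)
  step 8: S2  (read a: S1→S2)

The earliest repeat is at step j = 2: N is in S2, which it already visited at step i = 1.
The DFA has 4 states, so the proof of the pumping lemma guarantees a repeated state among the first 4+1 visited; the segment between the two visits is the pumpable y.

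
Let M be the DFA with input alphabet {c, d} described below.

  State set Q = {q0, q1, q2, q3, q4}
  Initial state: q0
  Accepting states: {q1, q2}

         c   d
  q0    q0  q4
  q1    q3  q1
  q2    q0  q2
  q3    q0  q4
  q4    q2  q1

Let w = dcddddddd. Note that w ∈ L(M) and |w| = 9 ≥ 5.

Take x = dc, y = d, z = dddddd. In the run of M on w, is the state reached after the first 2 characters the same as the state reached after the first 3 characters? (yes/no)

State sequence: q0 -d-> q4 -c-> q2 -d-> q2

After x (step 2): q2. After xy (step 3): q2.
They match, so y = d drives M around a cycle from q2 back to itself; pumping y any number of times keeps M in q2 before reading z, and xyⁱz ∈ L(M) for every i ≥ 0.

yes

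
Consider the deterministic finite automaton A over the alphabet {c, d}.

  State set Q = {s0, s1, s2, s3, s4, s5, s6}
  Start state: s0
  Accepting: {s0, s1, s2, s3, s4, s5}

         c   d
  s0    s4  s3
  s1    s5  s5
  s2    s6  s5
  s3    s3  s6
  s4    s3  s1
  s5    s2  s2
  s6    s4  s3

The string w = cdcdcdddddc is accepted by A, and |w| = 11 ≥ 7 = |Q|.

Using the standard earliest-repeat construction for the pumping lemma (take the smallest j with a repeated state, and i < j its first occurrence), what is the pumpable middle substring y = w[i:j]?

State sequence: s0 -c-> s4 -d-> s1 -c-> s5 -d-> s2 -c-> s6 -d-> s3 -d-> s6 -d-> s3 -d-> s6 -d-> s3 -c-> s3
First repeat at step 7: s6 was already visited.

So i = 5, j = 7, giving x = w[0:5] = cdcdc, y = w[5:7] = dd, z = w[7:11] = dddc.
Check: |xy| = 7 ≤ 7 and |y| = 2 ≥ 1. Reading y takes A from s6 back to s6, so every xyⁱz is accepted.

dd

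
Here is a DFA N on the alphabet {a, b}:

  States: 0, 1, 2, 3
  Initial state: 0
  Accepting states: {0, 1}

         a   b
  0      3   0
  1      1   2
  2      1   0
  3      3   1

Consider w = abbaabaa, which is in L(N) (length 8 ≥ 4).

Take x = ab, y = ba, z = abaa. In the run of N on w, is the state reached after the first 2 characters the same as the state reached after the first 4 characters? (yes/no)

yes

Run of N on the first 4 characters of w = a b b a:
  step 0: 0  (start)
  step 1: 3  (read a: 0→3)
  step 2: 1  (read b: 3→1)
  step 3: 2  (read b: 1→2)
  step 4: 1  (read a: 2→1)

After x (step 2): 1. After xy (step 4): 1.
They match, so y = ba drives N around a cycle from 1 back to itself; pumping y any number of times keeps N in 1 before reading z, and xyⁱz ∈ L(N) for every i ≥ 0.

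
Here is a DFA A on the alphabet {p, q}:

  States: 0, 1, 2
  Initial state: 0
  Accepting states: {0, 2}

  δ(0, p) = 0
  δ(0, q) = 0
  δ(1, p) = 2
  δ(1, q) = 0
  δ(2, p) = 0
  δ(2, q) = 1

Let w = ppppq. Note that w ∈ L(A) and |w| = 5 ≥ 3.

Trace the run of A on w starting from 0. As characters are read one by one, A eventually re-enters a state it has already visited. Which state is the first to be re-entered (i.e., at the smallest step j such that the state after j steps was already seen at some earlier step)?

State sequence: 0 -p-> 0 -p-> 0 -p-> 0 -p-> 0 -q-> 0
First repeat at step 1: 0 was already visited.

The earliest repeat is at step j = 1: A is in 0, which it already visited at step i = 0.
The DFA has 3 states, so the proof of the pumping lemma guarantees a repeated state among the first 3+1 visited; the segment between the two visits is the pumpable y.

0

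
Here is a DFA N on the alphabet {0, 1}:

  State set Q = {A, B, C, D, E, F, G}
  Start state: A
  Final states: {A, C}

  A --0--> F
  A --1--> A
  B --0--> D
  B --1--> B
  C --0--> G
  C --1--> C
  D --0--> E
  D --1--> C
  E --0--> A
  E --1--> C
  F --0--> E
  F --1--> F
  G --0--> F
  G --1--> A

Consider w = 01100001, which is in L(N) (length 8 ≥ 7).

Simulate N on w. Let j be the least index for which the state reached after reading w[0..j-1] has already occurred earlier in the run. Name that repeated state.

Run of N on w = 0 1 1 0 0 0 0 1:
  step 0: A  (start)
  step 1: F  (read 0: A→F)
  step 2: F  (read 1: F→F)   ← first repeat (F seen earlier)
  step 3: F  (read 1: F→F)
  step 4: E  (read 0: F→E)
  step 5: A  (read 0: E→A)
  step 6: F  (read 0: A→F)
  step 7: E  (read 0: F→E)
  step 8: C  (read 1: E→C)

The earliest repeat is at step j = 2: N is in F, which it already visited at step i = 1.
With |Q| = 7, pigeonhole forces a state repeat no later than step 7; the substring read between the first and second visits to that state can be pumped.

F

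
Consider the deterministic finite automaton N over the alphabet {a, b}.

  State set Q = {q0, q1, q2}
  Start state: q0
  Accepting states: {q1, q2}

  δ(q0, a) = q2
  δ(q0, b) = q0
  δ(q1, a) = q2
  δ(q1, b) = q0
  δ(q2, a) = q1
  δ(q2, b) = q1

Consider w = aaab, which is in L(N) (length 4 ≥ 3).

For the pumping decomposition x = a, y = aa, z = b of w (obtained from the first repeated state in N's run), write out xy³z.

aaaaaaab

xy^3z = a·aa·aa·aa·b = aaaaaaab.
Reading y = aa takes N from q2 back to q2, so after x·y·y·y the machine is still in q2, and z then leads to the accepting state q1. Hence aaaaaaab ∈ L(N).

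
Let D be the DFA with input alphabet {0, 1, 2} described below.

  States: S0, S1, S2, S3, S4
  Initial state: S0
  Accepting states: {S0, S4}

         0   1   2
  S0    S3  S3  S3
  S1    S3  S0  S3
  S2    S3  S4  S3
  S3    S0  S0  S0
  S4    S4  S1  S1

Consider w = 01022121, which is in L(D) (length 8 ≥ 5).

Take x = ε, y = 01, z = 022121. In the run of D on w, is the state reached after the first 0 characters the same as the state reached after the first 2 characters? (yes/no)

yes

State sequence: S0 -0-> S3 -1-> S0

After x (step 0): S0. After xy (step 2): S0.
They match, so y = 01 drives D around a cycle from S0 back to itself; pumping y any number of times keeps D in S0 before reading z, and xyⁱz ∈ L(D) for every i ≥ 0.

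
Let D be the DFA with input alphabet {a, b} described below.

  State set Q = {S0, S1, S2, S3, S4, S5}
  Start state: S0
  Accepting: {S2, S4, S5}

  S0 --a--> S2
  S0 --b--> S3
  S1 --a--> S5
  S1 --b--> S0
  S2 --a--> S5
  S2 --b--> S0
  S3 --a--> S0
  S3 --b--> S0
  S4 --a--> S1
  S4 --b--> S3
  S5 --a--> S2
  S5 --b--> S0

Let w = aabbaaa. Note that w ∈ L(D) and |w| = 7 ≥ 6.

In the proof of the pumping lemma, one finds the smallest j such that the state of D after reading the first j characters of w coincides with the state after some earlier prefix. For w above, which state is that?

Run of D on w = a a b b a a a:
  step 0: S0  (start)
  step 1: S2  (read a: S0→S2)
  step 2: S5  (read a: S2→S5)
  step 3: S0  (read b: S5→S0)   ← first repeat (S0 seen earlier)
  step 4: S3  (read b: S0→S3)
  step 5: S0  (read a: S3→S0)
  step 6: S2  (read a: S0→S2)
  step 7: S5  (read a: S2→S5)

The earliest repeat is at step j = 3: D is in S0, which it already visited at step i = 0.
Since D has 6 states, any run of length ≥ 6 visits 6+1 states, so by pigeonhole some state repeats within the first 6 steps — that repeat gives the pumpable loop.

S0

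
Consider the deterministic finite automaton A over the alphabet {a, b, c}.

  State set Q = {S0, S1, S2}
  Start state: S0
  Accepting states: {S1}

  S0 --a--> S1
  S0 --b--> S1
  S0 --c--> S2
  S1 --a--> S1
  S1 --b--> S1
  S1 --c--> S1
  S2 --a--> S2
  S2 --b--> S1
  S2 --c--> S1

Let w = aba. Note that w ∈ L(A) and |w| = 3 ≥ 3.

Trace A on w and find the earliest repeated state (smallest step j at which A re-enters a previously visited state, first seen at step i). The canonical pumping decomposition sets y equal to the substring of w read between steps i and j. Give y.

b

Run of A on w = a b a:
  step 0: S0  (start)
  step 1: S1  (read a: S0→S1)
  step 2: S1  (read b: S1→S1)   ← first repeat (S1 seen earlier)
  step 3: S1  (read a: S1→S1)

So i = 1, j = 2, giving x = w[0:1] = a, y = w[1:2] = b, z = w[2:3] = a.
Check: |xy| = 2 ≤ 3 and |y| = 1 ≥ 1. Reading y takes A from S1 back to S1, so every xyⁱz is accepted.
Pumping length from the standard proof: p = 3 (the number of states). The repeated state found above gives |xy| = j ≤ 3 and |y| = j − i ≥ 1.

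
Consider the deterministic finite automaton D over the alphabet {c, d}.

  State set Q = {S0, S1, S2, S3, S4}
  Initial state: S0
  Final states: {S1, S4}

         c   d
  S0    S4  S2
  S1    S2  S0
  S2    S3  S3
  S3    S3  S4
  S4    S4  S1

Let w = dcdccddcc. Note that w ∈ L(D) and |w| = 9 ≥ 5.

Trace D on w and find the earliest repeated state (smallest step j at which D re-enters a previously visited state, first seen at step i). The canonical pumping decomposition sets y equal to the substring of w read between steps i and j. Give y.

c

State sequence: S0 -d-> S2 -c-> S3 -d-> S4 -c-> S4 -c-> S4 -d-> S1 -d-> S0 -c-> S4 -c-> S4
First repeat at step 4: S4 was already visited.

So i = 3, j = 4, giving x = w[0:3] = dcd, y = w[3:4] = c, z = w[4:9] = cddcc.
Check: |xy| = 4 ≤ 5 and |y| = 1 ≥ 1. Reading y takes D from S4 back to S4, so every xyⁱz is accepted.
The DFA has 5 states, so the proof of the pumping lemma guarantees a repeated state among the first 5+1 visited; the segment between the two visits is the pumpable y.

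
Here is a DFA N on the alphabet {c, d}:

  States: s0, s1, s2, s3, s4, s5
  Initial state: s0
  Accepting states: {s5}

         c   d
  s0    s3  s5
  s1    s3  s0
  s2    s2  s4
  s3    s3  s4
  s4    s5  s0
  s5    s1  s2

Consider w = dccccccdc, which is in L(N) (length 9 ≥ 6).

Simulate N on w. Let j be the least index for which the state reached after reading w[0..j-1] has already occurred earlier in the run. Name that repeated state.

s3

State sequence: s0 -d-> s5 -c-> s1 -c-> s3 -c-> s3 -c-> s3 -c-> s3 -c-> s3 -d-> s4 -c-> s5
First repeat at step 4: s3 was already visited.

The earliest repeat is at step j = 4: N is in s3, which it already visited at step i = 3.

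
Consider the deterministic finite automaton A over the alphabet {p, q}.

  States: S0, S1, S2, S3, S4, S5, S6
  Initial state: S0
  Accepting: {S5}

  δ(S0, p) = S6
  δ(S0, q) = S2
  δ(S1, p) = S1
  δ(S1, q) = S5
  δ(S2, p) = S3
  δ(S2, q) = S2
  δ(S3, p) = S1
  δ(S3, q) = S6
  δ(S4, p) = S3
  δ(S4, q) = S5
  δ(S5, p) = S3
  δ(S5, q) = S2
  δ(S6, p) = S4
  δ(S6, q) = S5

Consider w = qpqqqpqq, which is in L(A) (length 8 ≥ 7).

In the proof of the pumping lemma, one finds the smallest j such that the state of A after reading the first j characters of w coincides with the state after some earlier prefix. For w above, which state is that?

S2

State sequence: S0 -q-> S2 -p-> S3 -q-> S6 -q-> S5 -q-> S2 -p-> S3 -q-> S6 -q-> S5
First repeat at step 5: S2 was already visited.

The earliest repeat is at step j = 5: A is in S2, which it already visited at step i = 1.
Pumping length from the standard proof: p = 7 (the number of states). The repeated state found above gives |xy| = j ≤ 7 and |y| = j − i ≥ 1.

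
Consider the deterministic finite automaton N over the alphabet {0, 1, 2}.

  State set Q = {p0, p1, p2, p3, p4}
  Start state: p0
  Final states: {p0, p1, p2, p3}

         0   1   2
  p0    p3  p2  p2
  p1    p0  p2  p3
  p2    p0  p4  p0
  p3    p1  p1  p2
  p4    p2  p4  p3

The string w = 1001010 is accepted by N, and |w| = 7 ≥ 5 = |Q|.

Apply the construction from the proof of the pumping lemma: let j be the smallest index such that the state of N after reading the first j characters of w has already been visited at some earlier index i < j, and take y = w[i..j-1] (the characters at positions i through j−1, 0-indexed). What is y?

10

Run of N on w = 1 0 0 1 0 1 0:
  step 0: p0  (start)
  step 1: p2  (read 1: p0→p2)
  step 2: p0  (read 0: p2→p0)   ← first repeat (p0 seen earlier)
  step 3: p3  (read 0: p0→p3)
  step 4: p1  (read 1: p3→p1)
  step 5: p0  (read 0: p1→p0)
  step 6: p2  (read 1: p0→p2)
  step 7: p0  (read 0: p2→p0)

So i = 0, j = 2, giving x = w[0:0] = ε, y = w[0:2] = 10, z = w[2:7] = 01010.
Check: |xy| = 2 ≤ 5 and |y| = 2 ≥ 1. Reading y takes N from p0 back to p0, so every xyⁱz is accepted.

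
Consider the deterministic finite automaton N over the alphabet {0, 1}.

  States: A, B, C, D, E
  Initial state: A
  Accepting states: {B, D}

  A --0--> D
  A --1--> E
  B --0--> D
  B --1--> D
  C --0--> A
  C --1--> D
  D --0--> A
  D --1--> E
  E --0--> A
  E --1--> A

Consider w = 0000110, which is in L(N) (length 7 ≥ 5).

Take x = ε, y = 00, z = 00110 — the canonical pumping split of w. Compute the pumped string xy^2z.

000000110

xy^2z = ε·00·00·00110 = 000000110.
Reading y = 00 takes N from A back to A, so after x·y·y the machine is still in A, and z then leads to the accepting state D. Hence 000000110 ∈ L(N).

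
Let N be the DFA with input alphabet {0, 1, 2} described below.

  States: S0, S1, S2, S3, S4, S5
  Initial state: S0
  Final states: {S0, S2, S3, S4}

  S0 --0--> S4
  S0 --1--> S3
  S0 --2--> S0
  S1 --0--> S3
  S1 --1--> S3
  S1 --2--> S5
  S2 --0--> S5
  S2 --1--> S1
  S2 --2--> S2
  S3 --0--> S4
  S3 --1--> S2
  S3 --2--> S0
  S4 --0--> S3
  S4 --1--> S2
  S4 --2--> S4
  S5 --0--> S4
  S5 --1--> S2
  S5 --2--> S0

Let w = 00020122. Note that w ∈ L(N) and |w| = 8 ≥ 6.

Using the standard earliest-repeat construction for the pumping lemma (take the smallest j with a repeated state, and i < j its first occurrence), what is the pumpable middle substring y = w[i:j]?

Run of N on w = 0 0 0 2 0 1 2 2:
  step 0: S0  (start)
  step 1: S4  (read 0: S0→S4)
  step 2: S3  (read 0: S4→S3)
  step 3: S4  (read 0: S3→S4)   ← first repeat (S4 seen earlier)
  step 4: S4  (read 2: S4→S4)
  step 5: S3  (read 0: S4→S3)
  step 6: S2  (read 1: S3→S2)
  step 7: S2  (read 2: S2→S2)
  step 8: S2  (read 2: S2→S2)

So i = 1, j = 3, giving x = w[0:1] = 0, y = w[1:3] = 00, z = w[3:8] = 20122.
Check: |xy| = 3 ≤ 6 and |y| = 2 ≥ 1. Reading y takes N from S4 back to S4, so every xyⁱz is accepted.

00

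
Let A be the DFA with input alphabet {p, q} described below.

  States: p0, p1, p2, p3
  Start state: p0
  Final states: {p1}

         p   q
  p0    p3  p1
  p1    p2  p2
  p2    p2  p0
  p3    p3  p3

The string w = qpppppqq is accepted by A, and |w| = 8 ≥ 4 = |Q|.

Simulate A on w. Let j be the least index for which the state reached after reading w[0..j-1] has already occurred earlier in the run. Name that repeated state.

p2

State sequence: p0 -q-> p1 -p-> p2 -p-> p2 -p-> p2 -p-> p2 -p-> p2 -q-> p0 -q-> p1
First repeat at step 3: p2 was already visited.

The earliest repeat is at step j = 3: A is in p2, which it already visited at step i = 2.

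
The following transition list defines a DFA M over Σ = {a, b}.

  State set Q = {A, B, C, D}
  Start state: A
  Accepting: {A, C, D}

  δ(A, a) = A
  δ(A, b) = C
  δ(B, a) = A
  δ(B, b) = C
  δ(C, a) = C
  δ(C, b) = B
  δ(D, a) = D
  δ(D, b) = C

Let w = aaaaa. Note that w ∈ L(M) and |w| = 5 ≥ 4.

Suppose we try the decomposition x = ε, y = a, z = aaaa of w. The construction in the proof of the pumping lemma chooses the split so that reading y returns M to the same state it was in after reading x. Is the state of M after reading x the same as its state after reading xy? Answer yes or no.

State sequence: A -a-> A

After x (step 0): A. After xy (step 1): A.
They match, so y = a drives M around a cycle from A back to itself; pumping y any number of times keeps M in A before reading z, and xyⁱz ∈ L(M) for every i ≥ 0.

yes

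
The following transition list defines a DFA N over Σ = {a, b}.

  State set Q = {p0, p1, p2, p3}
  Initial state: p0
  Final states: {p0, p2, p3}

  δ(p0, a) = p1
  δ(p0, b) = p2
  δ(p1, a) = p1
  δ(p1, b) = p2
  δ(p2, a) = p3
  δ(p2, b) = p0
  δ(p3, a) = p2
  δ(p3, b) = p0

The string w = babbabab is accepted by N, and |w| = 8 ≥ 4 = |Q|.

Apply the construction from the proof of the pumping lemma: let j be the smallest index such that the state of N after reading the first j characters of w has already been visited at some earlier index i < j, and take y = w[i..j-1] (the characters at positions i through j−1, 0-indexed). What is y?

Run of N on w = b a b b a b a b:
  step 0: p0  (start)
  step 1: p2  (read b: p0→p2)
  step 2: p3  (read a: p2→p3)
  step 3: p0  (read b: p3→p0)   ← first repeat (p0 seen earlier)
  step 4: p2  (read b: p0→p2)
  step 5: p3  (read a: p2→p3)
  step 6: p0  (read b: p3→p0)
  step 7: p1  (read a: p0→p1)
  step 8: p2  (read b: p1→p2)

So i = 0, j = 3, giving x = w[0:0] = ε, y = w[0:3] = bab, z = w[3:8] = babab.
Check: |xy| = 3 ≤ 4 and |y| = 3 ≥ 1. Reading y takes N from p0 back to p0, so every xyⁱz is accepted.

bab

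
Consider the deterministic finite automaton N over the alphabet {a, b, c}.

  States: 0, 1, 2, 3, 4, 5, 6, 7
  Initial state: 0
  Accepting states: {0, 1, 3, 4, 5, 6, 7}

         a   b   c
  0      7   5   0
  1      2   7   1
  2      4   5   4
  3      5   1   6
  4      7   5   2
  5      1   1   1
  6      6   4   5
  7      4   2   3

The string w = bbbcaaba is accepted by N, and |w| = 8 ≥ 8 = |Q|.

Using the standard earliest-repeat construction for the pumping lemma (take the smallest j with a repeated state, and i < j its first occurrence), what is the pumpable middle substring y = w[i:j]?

Run of N on w = b b b c a a b a:
  step 0: 0  (start)
  step 1: 5  (read b: 0→5)
  step 2: 1  (read b: 5→1)
  step 3: 7  (read b: 1→7)
  step 4: 3  (read c: 7→3)
  step 5: 5  (read a: 3→5)   ← first repeat (5 seen earlier)
  step 6: 1  (read a: 5→1)
  step 7: 7  (read b: 1→7)
  step 8: 4  (read a: 7→4)

So i = 1, j = 5, giving x = w[0:1] = b, y = w[1:5] = bbca, z = w[5:8] = aba.
Check: |xy| = 5 ≤ 8 and |y| = 4 ≥ 1. Reading y takes N from 5 back to 5, so every xyⁱz is accepted.

bbca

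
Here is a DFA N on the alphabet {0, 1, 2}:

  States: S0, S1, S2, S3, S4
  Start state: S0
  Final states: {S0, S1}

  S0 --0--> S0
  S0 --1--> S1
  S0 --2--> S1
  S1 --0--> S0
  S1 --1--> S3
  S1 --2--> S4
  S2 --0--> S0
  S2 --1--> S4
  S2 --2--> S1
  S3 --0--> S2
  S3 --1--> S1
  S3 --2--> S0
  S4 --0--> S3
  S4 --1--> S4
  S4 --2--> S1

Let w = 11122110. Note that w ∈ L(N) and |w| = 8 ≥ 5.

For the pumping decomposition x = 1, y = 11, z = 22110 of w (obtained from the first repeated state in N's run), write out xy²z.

xy^2z = 1·11·11·22110 = 1111122110.
Reading y = 11 takes N from S1 back to S1, so after x·y·y the machine is still in S1, and z then leads to the accepting state S0. Hence 1111122110 ∈ L(N).

1111122110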